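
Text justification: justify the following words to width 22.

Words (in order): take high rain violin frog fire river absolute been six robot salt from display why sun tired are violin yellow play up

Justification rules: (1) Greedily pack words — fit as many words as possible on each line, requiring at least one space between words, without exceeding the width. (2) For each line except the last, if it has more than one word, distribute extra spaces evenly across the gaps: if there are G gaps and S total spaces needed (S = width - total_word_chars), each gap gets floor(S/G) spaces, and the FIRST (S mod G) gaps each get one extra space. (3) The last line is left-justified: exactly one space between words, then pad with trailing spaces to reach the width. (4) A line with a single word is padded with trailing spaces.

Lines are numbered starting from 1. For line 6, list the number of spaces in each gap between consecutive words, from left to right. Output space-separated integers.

Line 1: ['take', 'high', 'rain', 'violin'] (min_width=21, slack=1)
Line 2: ['frog', 'fire', 'river'] (min_width=15, slack=7)
Line 3: ['absolute', 'been', 'six'] (min_width=17, slack=5)
Line 4: ['robot', 'salt', 'from'] (min_width=15, slack=7)
Line 5: ['display', 'why', 'sun', 'tired'] (min_width=21, slack=1)
Line 6: ['are', 'violin', 'yellow', 'play'] (min_width=22, slack=0)
Line 7: ['up'] (min_width=2, slack=20)

Answer: 1 1 1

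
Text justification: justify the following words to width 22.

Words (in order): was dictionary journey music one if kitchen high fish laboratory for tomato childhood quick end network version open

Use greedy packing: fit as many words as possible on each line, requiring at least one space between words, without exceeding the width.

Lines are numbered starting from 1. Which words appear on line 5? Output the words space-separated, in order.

Answer: quick end network

Derivation:
Line 1: ['was', 'dictionary', 'journey'] (min_width=22, slack=0)
Line 2: ['music', 'one', 'if', 'kitchen'] (min_width=20, slack=2)
Line 3: ['high', 'fish', 'laboratory'] (min_width=20, slack=2)
Line 4: ['for', 'tomato', 'childhood'] (min_width=20, slack=2)
Line 5: ['quick', 'end', 'network'] (min_width=17, slack=5)
Line 6: ['version', 'open'] (min_width=12, slack=10)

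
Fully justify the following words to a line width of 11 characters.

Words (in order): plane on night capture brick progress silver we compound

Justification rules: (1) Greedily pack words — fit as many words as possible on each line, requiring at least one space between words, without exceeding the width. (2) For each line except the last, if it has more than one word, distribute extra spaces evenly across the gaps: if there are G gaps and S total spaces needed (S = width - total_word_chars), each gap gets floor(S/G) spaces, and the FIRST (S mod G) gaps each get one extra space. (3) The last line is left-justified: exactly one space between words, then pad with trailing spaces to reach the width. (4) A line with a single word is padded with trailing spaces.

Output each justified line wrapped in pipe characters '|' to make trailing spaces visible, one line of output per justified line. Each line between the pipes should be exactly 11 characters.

Line 1: ['plane', 'on'] (min_width=8, slack=3)
Line 2: ['night'] (min_width=5, slack=6)
Line 3: ['capture'] (min_width=7, slack=4)
Line 4: ['brick'] (min_width=5, slack=6)
Line 5: ['progress'] (min_width=8, slack=3)
Line 6: ['silver', 'we'] (min_width=9, slack=2)
Line 7: ['compound'] (min_width=8, slack=3)

Answer: |plane    on|
|night      |
|capture    |
|brick      |
|progress   |
|silver   we|
|compound   |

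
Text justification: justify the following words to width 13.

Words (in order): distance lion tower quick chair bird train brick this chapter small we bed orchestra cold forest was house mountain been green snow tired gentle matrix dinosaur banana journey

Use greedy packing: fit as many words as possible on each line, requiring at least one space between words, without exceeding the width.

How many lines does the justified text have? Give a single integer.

Line 1: ['distance', 'lion'] (min_width=13, slack=0)
Line 2: ['tower', 'quick'] (min_width=11, slack=2)
Line 3: ['chair', 'bird'] (min_width=10, slack=3)
Line 4: ['train', 'brick'] (min_width=11, slack=2)
Line 5: ['this', 'chapter'] (min_width=12, slack=1)
Line 6: ['small', 'we', 'bed'] (min_width=12, slack=1)
Line 7: ['orchestra'] (min_width=9, slack=4)
Line 8: ['cold', 'forest'] (min_width=11, slack=2)
Line 9: ['was', 'house'] (min_width=9, slack=4)
Line 10: ['mountain', 'been'] (min_width=13, slack=0)
Line 11: ['green', 'snow'] (min_width=10, slack=3)
Line 12: ['tired', 'gentle'] (min_width=12, slack=1)
Line 13: ['matrix'] (min_width=6, slack=7)
Line 14: ['dinosaur'] (min_width=8, slack=5)
Line 15: ['banana'] (min_width=6, slack=7)
Line 16: ['journey'] (min_width=7, slack=6)
Total lines: 16

Answer: 16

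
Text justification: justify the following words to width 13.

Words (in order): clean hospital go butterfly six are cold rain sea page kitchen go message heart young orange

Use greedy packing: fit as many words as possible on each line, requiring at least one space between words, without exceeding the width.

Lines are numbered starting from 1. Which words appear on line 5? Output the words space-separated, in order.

Answer: sea page

Derivation:
Line 1: ['clean'] (min_width=5, slack=8)
Line 2: ['hospital', 'go'] (min_width=11, slack=2)
Line 3: ['butterfly', 'six'] (min_width=13, slack=0)
Line 4: ['are', 'cold', 'rain'] (min_width=13, slack=0)
Line 5: ['sea', 'page'] (min_width=8, slack=5)
Line 6: ['kitchen', 'go'] (min_width=10, slack=3)
Line 7: ['message', 'heart'] (min_width=13, slack=0)
Line 8: ['young', 'orange'] (min_width=12, slack=1)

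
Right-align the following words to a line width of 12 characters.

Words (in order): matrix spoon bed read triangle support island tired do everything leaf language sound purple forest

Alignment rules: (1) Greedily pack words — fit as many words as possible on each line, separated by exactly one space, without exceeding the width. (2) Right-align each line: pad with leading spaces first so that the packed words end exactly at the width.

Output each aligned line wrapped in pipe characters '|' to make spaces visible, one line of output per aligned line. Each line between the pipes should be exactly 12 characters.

Line 1: ['matrix', 'spoon'] (min_width=12, slack=0)
Line 2: ['bed', 'read'] (min_width=8, slack=4)
Line 3: ['triangle'] (min_width=8, slack=4)
Line 4: ['support'] (min_width=7, slack=5)
Line 5: ['island', 'tired'] (min_width=12, slack=0)
Line 6: ['do'] (min_width=2, slack=10)
Line 7: ['everything'] (min_width=10, slack=2)
Line 8: ['leaf'] (min_width=4, slack=8)
Line 9: ['language'] (min_width=8, slack=4)
Line 10: ['sound', 'purple'] (min_width=12, slack=0)
Line 11: ['forest'] (min_width=6, slack=6)

Answer: |matrix spoon|
|    bed read|
|    triangle|
|     support|
|island tired|
|          do|
|  everything|
|        leaf|
|    language|
|sound purple|
|      forest|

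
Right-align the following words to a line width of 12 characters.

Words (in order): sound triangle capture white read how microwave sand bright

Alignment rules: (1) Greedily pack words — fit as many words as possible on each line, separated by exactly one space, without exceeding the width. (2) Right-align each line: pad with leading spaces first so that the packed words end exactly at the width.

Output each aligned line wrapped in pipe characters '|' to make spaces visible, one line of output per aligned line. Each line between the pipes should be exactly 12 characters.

Line 1: ['sound'] (min_width=5, slack=7)
Line 2: ['triangle'] (min_width=8, slack=4)
Line 3: ['capture'] (min_width=7, slack=5)
Line 4: ['white', 'read'] (min_width=10, slack=2)
Line 5: ['how'] (min_width=3, slack=9)
Line 6: ['microwave'] (min_width=9, slack=3)
Line 7: ['sand', 'bright'] (min_width=11, slack=1)

Answer: |       sound|
|    triangle|
|     capture|
|  white read|
|         how|
|   microwave|
| sand bright|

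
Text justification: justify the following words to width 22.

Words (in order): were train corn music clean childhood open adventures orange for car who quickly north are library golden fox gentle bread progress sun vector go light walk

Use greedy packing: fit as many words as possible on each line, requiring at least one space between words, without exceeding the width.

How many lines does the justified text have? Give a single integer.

Answer: 8

Derivation:
Line 1: ['were', 'train', 'corn', 'music'] (min_width=21, slack=1)
Line 2: ['clean', 'childhood', 'open'] (min_width=20, slack=2)
Line 3: ['adventures', 'orange', 'for'] (min_width=21, slack=1)
Line 4: ['car', 'who', 'quickly', 'north'] (min_width=21, slack=1)
Line 5: ['are', 'library', 'golden', 'fox'] (min_width=22, slack=0)
Line 6: ['gentle', 'bread', 'progress'] (min_width=21, slack=1)
Line 7: ['sun', 'vector', 'go', 'light'] (min_width=19, slack=3)
Line 8: ['walk'] (min_width=4, slack=18)
Total lines: 8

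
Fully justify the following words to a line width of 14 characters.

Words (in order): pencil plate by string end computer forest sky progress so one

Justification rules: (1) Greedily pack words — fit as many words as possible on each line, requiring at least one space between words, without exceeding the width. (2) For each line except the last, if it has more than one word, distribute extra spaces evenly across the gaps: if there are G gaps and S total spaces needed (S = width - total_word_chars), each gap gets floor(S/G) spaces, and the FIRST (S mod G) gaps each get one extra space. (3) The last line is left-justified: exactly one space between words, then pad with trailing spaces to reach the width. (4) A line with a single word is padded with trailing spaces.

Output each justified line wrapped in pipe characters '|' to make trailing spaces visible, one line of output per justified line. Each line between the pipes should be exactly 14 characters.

Line 1: ['pencil', 'plate'] (min_width=12, slack=2)
Line 2: ['by', 'string', 'end'] (min_width=13, slack=1)
Line 3: ['computer'] (min_width=8, slack=6)
Line 4: ['forest', 'sky'] (min_width=10, slack=4)
Line 5: ['progress', 'so'] (min_width=11, slack=3)
Line 6: ['one'] (min_width=3, slack=11)

Answer: |pencil   plate|
|by  string end|
|computer      |
|forest     sky|
|progress    so|
|one           |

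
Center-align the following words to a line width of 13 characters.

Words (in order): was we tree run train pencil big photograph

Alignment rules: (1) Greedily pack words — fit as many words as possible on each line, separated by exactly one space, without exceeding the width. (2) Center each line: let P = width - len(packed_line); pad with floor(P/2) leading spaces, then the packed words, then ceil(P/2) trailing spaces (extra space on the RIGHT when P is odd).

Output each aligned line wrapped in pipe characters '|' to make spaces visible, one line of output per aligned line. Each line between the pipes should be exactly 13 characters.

Line 1: ['was', 'we', 'tree'] (min_width=11, slack=2)
Line 2: ['run', 'train'] (min_width=9, slack=4)
Line 3: ['pencil', 'big'] (min_width=10, slack=3)
Line 4: ['photograph'] (min_width=10, slack=3)

Answer: | was we tree |
|  run train  |
| pencil big  |
| photograph  |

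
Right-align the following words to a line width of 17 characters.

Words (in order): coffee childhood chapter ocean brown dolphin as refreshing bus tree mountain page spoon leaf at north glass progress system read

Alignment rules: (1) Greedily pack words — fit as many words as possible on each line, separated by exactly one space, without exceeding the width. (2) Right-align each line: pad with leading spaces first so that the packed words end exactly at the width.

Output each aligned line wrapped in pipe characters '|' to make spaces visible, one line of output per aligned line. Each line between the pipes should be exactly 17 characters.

Answer: | coffee childhood|
|    chapter ocean|
| brown dolphin as|
|   refreshing bus|
|    tree mountain|
|  page spoon leaf|
|   at north glass|
|  progress system|
|             read|

Derivation:
Line 1: ['coffee', 'childhood'] (min_width=16, slack=1)
Line 2: ['chapter', 'ocean'] (min_width=13, slack=4)
Line 3: ['brown', 'dolphin', 'as'] (min_width=16, slack=1)
Line 4: ['refreshing', 'bus'] (min_width=14, slack=3)
Line 5: ['tree', 'mountain'] (min_width=13, slack=4)
Line 6: ['page', 'spoon', 'leaf'] (min_width=15, slack=2)
Line 7: ['at', 'north', 'glass'] (min_width=14, slack=3)
Line 8: ['progress', 'system'] (min_width=15, slack=2)
Line 9: ['read'] (min_width=4, slack=13)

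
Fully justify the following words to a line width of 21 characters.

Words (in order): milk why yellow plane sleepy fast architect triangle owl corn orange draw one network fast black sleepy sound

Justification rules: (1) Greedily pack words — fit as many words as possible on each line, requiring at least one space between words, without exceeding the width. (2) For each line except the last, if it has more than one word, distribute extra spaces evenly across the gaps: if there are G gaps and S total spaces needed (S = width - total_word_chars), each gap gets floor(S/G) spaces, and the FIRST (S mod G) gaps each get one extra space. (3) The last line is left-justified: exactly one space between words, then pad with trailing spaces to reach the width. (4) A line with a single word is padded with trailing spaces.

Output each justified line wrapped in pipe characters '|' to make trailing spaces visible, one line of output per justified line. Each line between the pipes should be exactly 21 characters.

Answer: |milk why yellow plane|
|sleepy fast architect|
|triangle   owl   corn|
|orange    draw    one|
|network   fast  black|
|sleepy sound         |

Derivation:
Line 1: ['milk', 'why', 'yellow', 'plane'] (min_width=21, slack=0)
Line 2: ['sleepy', 'fast', 'architect'] (min_width=21, slack=0)
Line 3: ['triangle', 'owl', 'corn'] (min_width=17, slack=4)
Line 4: ['orange', 'draw', 'one'] (min_width=15, slack=6)
Line 5: ['network', 'fast', 'black'] (min_width=18, slack=3)
Line 6: ['sleepy', 'sound'] (min_width=12, slack=9)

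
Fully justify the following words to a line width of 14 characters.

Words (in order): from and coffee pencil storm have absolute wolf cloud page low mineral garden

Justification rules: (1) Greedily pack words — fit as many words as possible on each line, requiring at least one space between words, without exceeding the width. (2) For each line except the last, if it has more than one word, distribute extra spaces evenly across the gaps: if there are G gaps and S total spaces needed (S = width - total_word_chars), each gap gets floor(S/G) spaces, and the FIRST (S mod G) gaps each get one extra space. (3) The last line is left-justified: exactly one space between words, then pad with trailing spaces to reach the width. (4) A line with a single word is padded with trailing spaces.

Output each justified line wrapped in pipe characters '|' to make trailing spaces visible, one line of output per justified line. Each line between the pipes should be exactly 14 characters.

Line 1: ['from', 'and'] (min_width=8, slack=6)
Line 2: ['coffee', 'pencil'] (min_width=13, slack=1)
Line 3: ['storm', 'have'] (min_width=10, slack=4)
Line 4: ['absolute', 'wolf'] (min_width=13, slack=1)
Line 5: ['cloud', 'page', 'low'] (min_width=14, slack=0)
Line 6: ['mineral', 'garden'] (min_width=14, slack=0)

Answer: |from       and|
|coffee  pencil|
|storm     have|
|absolute  wolf|
|cloud page low|
|mineral garden|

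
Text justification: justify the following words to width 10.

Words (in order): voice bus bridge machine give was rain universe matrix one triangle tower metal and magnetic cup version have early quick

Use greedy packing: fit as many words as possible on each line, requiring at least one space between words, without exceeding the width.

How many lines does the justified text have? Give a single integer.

Answer: 15

Derivation:
Line 1: ['voice', 'bus'] (min_width=9, slack=1)
Line 2: ['bridge'] (min_width=6, slack=4)
Line 3: ['machine'] (min_width=7, slack=3)
Line 4: ['give', 'was'] (min_width=8, slack=2)
Line 5: ['rain'] (min_width=4, slack=6)
Line 6: ['universe'] (min_width=8, slack=2)
Line 7: ['matrix', 'one'] (min_width=10, slack=0)
Line 8: ['triangle'] (min_width=8, slack=2)
Line 9: ['tower'] (min_width=5, slack=5)
Line 10: ['metal', 'and'] (min_width=9, slack=1)
Line 11: ['magnetic'] (min_width=8, slack=2)
Line 12: ['cup'] (min_width=3, slack=7)
Line 13: ['version'] (min_width=7, slack=3)
Line 14: ['have', 'early'] (min_width=10, slack=0)
Line 15: ['quick'] (min_width=5, slack=5)
Total lines: 15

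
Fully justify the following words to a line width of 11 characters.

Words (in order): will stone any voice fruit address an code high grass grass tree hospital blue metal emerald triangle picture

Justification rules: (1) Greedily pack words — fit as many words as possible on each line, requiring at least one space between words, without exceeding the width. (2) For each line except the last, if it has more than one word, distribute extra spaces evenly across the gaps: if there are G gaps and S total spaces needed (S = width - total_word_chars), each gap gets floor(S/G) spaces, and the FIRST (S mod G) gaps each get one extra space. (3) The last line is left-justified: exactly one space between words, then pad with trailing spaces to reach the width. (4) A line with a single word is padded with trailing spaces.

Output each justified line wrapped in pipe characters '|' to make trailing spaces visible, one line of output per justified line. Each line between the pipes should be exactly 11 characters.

Answer: |will  stone|
|any   voice|
|fruit      |
|address  an|
|code   high|
|grass grass|
|tree       |
|hospital   |
|blue  metal|
|emerald    |
|triangle   |
|picture    |

Derivation:
Line 1: ['will', 'stone'] (min_width=10, slack=1)
Line 2: ['any', 'voice'] (min_width=9, slack=2)
Line 3: ['fruit'] (min_width=5, slack=6)
Line 4: ['address', 'an'] (min_width=10, slack=1)
Line 5: ['code', 'high'] (min_width=9, slack=2)
Line 6: ['grass', 'grass'] (min_width=11, slack=0)
Line 7: ['tree'] (min_width=4, slack=7)
Line 8: ['hospital'] (min_width=8, slack=3)
Line 9: ['blue', 'metal'] (min_width=10, slack=1)
Line 10: ['emerald'] (min_width=7, slack=4)
Line 11: ['triangle'] (min_width=8, slack=3)
Line 12: ['picture'] (min_width=7, slack=4)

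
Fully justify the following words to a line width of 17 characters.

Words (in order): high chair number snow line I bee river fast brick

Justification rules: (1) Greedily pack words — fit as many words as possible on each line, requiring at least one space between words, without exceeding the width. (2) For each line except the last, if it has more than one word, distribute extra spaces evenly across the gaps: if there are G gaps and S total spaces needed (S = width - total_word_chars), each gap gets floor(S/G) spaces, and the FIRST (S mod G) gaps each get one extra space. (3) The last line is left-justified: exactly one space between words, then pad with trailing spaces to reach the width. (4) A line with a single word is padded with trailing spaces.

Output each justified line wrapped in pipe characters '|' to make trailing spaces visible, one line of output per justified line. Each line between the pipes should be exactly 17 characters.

Line 1: ['high', 'chair', 'number'] (min_width=17, slack=0)
Line 2: ['snow', 'line', 'I', 'bee'] (min_width=15, slack=2)
Line 3: ['river', 'fast', 'brick'] (min_width=16, slack=1)

Answer: |high chair number|
|snow  line  I bee|
|river fast brick |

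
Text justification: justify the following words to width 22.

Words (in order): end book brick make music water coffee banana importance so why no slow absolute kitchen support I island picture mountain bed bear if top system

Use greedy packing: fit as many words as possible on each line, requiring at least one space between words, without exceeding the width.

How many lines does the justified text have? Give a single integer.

Answer: 8

Derivation:
Line 1: ['end', 'book', 'brick', 'make'] (min_width=19, slack=3)
Line 2: ['music', 'water', 'coffee'] (min_width=18, slack=4)
Line 3: ['banana', 'importance', 'so'] (min_width=20, slack=2)
Line 4: ['why', 'no', 'slow', 'absolute'] (min_width=20, slack=2)
Line 5: ['kitchen', 'support', 'I'] (min_width=17, slack=5)
Line 6: ['island', 'picture'] (min_width=14, slack=8)
Line 7: ['mountain', 'bed', 'bear', 'if'] (min_width=20, slack=2)
Line 8: ['top', 'system'] (min_width=10, slack=12)
Total lines: 8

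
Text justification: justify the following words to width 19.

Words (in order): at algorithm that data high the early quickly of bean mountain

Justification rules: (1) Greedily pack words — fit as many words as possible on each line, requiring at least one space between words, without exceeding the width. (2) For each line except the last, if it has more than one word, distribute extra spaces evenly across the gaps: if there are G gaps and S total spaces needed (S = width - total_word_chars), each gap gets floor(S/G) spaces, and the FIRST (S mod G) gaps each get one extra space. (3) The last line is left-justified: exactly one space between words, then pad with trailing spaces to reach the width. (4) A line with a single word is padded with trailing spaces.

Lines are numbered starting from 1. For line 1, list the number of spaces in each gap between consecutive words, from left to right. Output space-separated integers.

Line 1: ['at', 'algorithm', 'that'] (min_width=17, slack=2)
Line 2: ['data', 'high', 'the', 'early'] (min_width=19, slack=0)
Line 3: ['quickly', 'of', 'bean'] (min_width=15, slack=4)
Line 4: ['mountain'] (min_width=8, slack=11)

Answer: 2 2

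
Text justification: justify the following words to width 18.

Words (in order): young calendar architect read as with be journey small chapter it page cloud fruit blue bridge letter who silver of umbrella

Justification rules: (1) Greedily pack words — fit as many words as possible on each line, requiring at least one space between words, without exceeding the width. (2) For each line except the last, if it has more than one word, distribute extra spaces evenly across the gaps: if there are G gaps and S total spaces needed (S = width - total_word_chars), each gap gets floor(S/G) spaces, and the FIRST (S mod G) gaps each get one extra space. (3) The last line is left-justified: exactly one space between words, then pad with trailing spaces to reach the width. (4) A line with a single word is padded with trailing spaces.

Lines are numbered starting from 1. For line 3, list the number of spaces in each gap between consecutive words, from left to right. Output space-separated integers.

Answer: 3 2

Derivation:
Line 1: ['young', 'calendar'] (min_width=14, slack=4)
Line 2: ['architect', 'read', 'as'] (min_width=17, slack=1)
Line 3: ['with', 'be', 'journey'] (min_width=15, slack=3)
Line 4: ['small', 'chapter', 'it'] (min_width=16, slack=2)
Line 5: ['page', 'cloud', 'fruit'] (min_width=16, slack=2)
Line 6: ['blue', 'bridge', 'letter'] (min_width=18, slack=0)
Line 7: ['who', 'silver', 'of'] (min_width=13, slack=5)
Line 8: ['umbrella'] (min_width=8, slack=10)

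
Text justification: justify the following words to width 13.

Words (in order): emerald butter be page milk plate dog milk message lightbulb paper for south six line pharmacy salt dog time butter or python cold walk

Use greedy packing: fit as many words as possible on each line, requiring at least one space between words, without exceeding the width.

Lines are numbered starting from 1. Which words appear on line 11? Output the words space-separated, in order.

Answer: butter or

Derivation:
Line 1: ['emerald'] (min_width=7, slack=6)
Line 2: ['butter', 'be'] (min_width=9, slack=4)
Line 3: ['page', 'milk'] (min_width=9, slack=4)
Line 4: ['plate', 'dog'] (min_width=9, slack=4)
Line 5: ['milk', 'message'] (min_width=12, slack=1)
Line 6: ['lightbulb'] (min_width=9, slack=4)
Line 7: ['paper', 'for'] (min_width=9, slack=4)
Line 8: ['south', 'six'] (min_width=9, slack=4)
Line 9: ['line', 'pharmacy'] (min_width=13, slack=0)
Line 10: ['salt', 'dog', 'time'] (min_width=13, slack=0)
Line 11: ['butter', 'or'] (min_width=9, slack=4)
Line 12: ['python', 'cold'] (min_width=11, slack=2)
Line 13: ['walk'] (min_width=4, slack=9)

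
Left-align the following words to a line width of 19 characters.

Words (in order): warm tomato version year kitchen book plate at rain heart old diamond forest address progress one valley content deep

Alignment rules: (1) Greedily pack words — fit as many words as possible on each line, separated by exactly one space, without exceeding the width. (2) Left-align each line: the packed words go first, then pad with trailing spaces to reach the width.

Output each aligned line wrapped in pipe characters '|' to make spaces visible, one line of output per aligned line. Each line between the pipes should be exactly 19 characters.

Line 1: ['warm', 'tomato', 'version'] (min_width=19, slack=0)
Line 2: ['year', 'kitchen', 'book'] (min_width=17, slack=2)
Line 3: ['plate', 'at', 'rain', 'heart'] (min_width=19, slack=0)
Line 4: ['old', 'diamond', 'forest'] (min_width=18, slack=1)
Line 5: ['address', 'progress'] (min_width=16, slack=3)
Line 6: ['one', 'valley', 'content'] (min_width=18, slack=1)
Line 7: ['deep'] (min_width=4, slack=15)

Answer: |warm tomato version|
|year kitchen book  |
|plate at rain heart|
|old diamond forest |
|address progress   |
|one valley content |
|deep               |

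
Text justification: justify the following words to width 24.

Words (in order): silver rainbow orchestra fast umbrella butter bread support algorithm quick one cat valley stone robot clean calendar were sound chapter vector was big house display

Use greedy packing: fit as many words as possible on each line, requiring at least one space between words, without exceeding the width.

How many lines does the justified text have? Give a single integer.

Answer: 8

Derivation:
Line 1: ['silver', 'rainbow', 'orchestra'] (min_width=24, slack=0)
Line 2: ['fast', 'umbrella', 'butter'] (min_width=20, slack=4)
Line 3: ['bread', 'support', 'algorithm'] (min_width=23, slack=1)
Line 4: ['quick', 'one', 'cat', 'valley'] (min_width=20, slack=4)
Line 5: ['stone', 'robot', 'clean'] (min_width=17, slack=7)
Line 6: ['calendar', 'were', 'sound'] (min_width=19, slack=5)
Line 7: ['chapter', 'vector', 'was', 'big'] (min_width=22, slack=2)
Line 8: ['house', 'display'] (min_width=13, slack=11)
Total lines: 8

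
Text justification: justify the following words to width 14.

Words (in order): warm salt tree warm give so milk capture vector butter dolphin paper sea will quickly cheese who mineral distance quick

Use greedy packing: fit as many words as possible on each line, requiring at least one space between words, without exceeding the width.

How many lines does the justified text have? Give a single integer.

Line 1: ['warm', 'salt', 'tree'] (min_width=14, slack=0)
Line 2: ['warm', 'give', 'so'] (min_width=12, slack=2)
Line 3: ['milk', 'capture'] (min_width=12, slack=2)
Line 4: ['vector', 'butter'] (min_width=13, slack=1)
Line 5: ['dolphin', 'paper'] (min_width=13, slack=1)
Line 6: ['sea', 'will'] (min_width=8, slack=6)
Line 7: ['quickly', 'cheese'] (min_width=14, slack=0)
Line 8: ['who', 'mineral'] (min_width=11, slack=3)
Line 9: ['distance', 'quick'] (min_width=14, slack=0)
Total lines: 9

Answer: 9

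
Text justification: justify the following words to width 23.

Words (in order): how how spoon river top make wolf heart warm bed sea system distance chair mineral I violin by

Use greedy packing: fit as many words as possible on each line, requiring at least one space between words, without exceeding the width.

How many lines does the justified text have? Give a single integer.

Line 1: ['how', 'how', 'spoon', 'river', 'top'] (min_width=23, slack=0)
Line 2: ['make', 'wolf', 'heart', 'warm'] (min_width=20, slack=3)
Line 3: ['bed', 'sea', 'system', 'distance'] (min_width=23, slack=0)
Line 4: ['chair', 'mineral', 'I', 'violin'] (min_width=22, slack=1)
Line 5: ['by'] (min_width=2, slack=21)
Total lines: 5

Answer: 5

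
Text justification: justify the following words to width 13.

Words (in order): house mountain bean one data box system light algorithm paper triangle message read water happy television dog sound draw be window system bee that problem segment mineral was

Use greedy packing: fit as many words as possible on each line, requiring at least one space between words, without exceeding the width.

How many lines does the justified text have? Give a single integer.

Line 1: ['house'] (min_width=5, slack=8)
Line 2: ['mountain', 'bean'] (min_width=13, slack=0)
Line 3: ['one', 'data', 'box'] (min_width=12, slack=1)
Line 4: ['system', 'light'] (min_width=12, slack=1)
Line 5: ['algorithm'] (min_width=9, slack=4)
Line 6: ['paper'] (min_width=5, slack=8)
Line 7: ['triangle'] (min_width=8, slack=5)
Line 8: ['message', 'read'] (min_width=12, slack=1)
Line 9: ['water', 'happy'] (min_width=11, slack=2)
Line 10: ['television'] (min_width=10, slack=3)
Line 11: ['dog', 'sound'] (min_width=9, slack=4)
Line 12: ['draw', 'be'] (min_width=7, slack=6)
Line 13: ['window', 'system'] (min_width=13, slack=0)
Line 14: ['bee', 'that'] (min_width=8, slack=5)
Line 15: ['problem'] (min_width=7, slack=6)
Line 16: ['segment'] (min_width=7, slack=6)
Line 17: ['mineral', 'was'] (min_width=11, slack=2)
Total lines: 17

Answer: 17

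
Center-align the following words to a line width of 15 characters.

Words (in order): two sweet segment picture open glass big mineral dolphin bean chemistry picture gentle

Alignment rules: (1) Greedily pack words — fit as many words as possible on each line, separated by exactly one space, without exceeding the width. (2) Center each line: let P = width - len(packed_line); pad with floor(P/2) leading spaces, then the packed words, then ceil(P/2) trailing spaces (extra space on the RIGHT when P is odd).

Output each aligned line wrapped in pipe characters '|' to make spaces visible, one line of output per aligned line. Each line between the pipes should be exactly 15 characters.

Line 1: ['two', 'sweet'] (min_width=9, slack=6)
Line 2: ['segment', 'picture'] (min_width=15, slack=0)
Line 3: ['open', 'glass', 'big'] (min_width=14, slack=1)
Line 4: ['mineral', 'dolphin'] (min_width=15, slack=0)
Line 5: ['bean', 'chemistry'] (min_width=14, slack=1)
Line 6: ['picture', 'gentle'] (min_width=14, slack=1)

Answer: |   two sweet   |
|segment picture|
|open glass big |
|mineral dolphin|
|bean chemistry |
|picture gentle |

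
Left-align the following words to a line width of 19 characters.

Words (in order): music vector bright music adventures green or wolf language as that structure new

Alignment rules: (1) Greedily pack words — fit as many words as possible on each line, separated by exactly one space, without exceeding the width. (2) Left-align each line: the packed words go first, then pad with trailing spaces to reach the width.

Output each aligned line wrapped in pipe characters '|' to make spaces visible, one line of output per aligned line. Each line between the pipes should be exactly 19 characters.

Line 1: ['music', 'vector', 'bright'] (min_width=19, slack=0)
Line 2: ['music', 'adventures'] (min_width=16, slack=3)
Line 3: ['green', 'or', 'wolf'] (min_width=13, slack=6)
Line 4: ['language', 'as', 'that'] (min_width=16, slack=3)
Line 5: ['structure', 'new'] (min_width=13, slack=6)

Answer: |music vector bright|
|music adventures   |
|green or wolf      |
|language as that   |
|structure new      |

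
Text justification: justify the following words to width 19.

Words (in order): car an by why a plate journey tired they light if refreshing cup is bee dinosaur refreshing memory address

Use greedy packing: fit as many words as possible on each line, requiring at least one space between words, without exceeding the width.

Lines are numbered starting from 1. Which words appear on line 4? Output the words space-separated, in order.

Line 1: ['car', 'an', 'by', 'why', 'a'] (min_width=15, slack=4)
Line 2: ['plate', 'journey', 'tired'] (min_width=19, slack=0)
Line 3: ['they', 'light', 'if'] (min_width=13, slack=6)
Line 4: ['refreshing', 'cup', 'is'] (min_width=17, slack=2)
Line 5: ['bee', 'dinosaur'] (min_width=12, slack=7)
Line 6: ['refreshing', 'memory'] (min_width=17, slack=2)
Line 7: ['address'] (min_width=7, slack=12)

Answer: refreshing cup is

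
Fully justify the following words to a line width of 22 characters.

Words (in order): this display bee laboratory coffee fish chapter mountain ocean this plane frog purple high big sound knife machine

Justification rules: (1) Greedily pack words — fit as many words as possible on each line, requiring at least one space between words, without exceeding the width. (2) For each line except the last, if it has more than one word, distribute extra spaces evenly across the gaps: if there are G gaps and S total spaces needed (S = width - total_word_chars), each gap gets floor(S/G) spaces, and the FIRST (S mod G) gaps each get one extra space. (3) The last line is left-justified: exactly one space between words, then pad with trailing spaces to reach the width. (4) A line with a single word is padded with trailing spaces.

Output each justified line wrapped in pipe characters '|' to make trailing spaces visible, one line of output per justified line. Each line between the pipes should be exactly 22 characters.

Line 1: ['this', 'display', 'bee'] (min_width=16, slack=6)
Line 2: ['laboratory', 'coffee', 'fish'] (min_width=22, slack=0)
Line 3: ['chapter', 'mountain', 'ocean'] (min_width=22, slack=0)
Line 4: ['this', 'plane', 'frog', 'purple'] (min_width=22, slack=0)
Line 5: ['high', 'big', 'sound', 'knife'] (min_width=20, slack=2)
Line 6: ['machine'] (min_width=7, slack=15)

Answer: |this    display    bee|
|laboratory coffee fish|
|chapter mountain ocean|
|this plane frog purple|
|high  big  sound knife|
|machine               |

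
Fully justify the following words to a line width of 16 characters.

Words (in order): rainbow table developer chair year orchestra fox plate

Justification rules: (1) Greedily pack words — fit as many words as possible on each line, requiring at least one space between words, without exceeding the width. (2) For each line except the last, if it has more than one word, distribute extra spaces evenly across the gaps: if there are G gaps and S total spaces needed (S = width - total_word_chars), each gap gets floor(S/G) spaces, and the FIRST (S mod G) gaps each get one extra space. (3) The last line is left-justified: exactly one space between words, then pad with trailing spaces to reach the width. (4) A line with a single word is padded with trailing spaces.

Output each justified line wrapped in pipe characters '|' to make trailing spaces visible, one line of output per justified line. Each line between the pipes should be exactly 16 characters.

Answer: |rainbow    table|
|developer  chair|
|year   orchestra|
|fox plate       |

Derivation:
Line 1: ['rainbow', 'table'] (min_width=13, slack=3)
Line 2: ['developer', 'chair'] (min_width=15, slack=1)
Line 3: ['year', 'orchestra'] (min_width=14, slack=2)
Line 4: ['fox', 'plate'] (min_width=9, slack=7)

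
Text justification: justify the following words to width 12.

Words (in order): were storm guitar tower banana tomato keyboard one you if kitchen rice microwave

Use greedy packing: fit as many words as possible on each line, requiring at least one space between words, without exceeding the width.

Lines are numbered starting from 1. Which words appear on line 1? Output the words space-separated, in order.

Answer: were storm

Derivation:
Line 1: ['were', 'storm'] (min_width=10, slack=2)
Line 2: ['guitar', 'tower'] (min_width=12, slack=0)
Line 3: ['banana'] (min_width=6, slack=6)
Line 4: ['tomato'] (min_width=6, slack=6)
Line 5: ['keyboard', 'one'] (min_width=12, slack=0)
Line 6: ['you', 'if'] (min_width=6, slack=6)
Line 7: ['kitchen', 'rice'] (min_width=12, slack=0)
Line 8: ['microwave'] (min_width=9, slack=3)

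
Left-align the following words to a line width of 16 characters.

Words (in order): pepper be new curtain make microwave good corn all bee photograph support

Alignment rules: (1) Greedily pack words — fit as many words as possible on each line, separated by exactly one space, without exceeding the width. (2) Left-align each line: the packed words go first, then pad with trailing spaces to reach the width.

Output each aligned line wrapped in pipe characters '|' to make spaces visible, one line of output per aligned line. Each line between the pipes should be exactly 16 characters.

Answer: |pepper be new   |
|curtain make    |
|microwave good  |
|corn all bee    |
|photograph      |
|support         |

Derivation:
Line 1: ['pepper', 'be', 'new'] (min_width=13, slack=3)
Line 2: ['curtain', 'make'] (min_width=12, slack=4)
Line 3: ['microwave', 'good'] (min_width=14, slack=2)
Line 4: ['corn', 'all', 'bee'] (min_width=12, slack=4)
Line 5: ['photograph'] (min_width=10, slack=6)
Line 6: ['support'] (min_width=7, slack=9)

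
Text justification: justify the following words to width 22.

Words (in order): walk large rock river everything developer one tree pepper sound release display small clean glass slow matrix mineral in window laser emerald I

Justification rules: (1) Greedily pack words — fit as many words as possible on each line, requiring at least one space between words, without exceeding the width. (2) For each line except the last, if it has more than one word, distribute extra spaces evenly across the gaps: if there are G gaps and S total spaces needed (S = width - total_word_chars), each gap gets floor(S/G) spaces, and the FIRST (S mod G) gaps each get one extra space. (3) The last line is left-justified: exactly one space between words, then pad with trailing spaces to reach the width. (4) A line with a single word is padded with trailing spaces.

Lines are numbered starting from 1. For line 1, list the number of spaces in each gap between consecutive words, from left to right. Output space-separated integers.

Answer: 2 1 1

Derivation:
Line 1: ['walk', 'large', 'rock', 'river'] (min_width=21, slack=1)
Line 2: ['everything', 'developer'] (min_width=20, slack=2)
Line 3: ['one', 'tree', 'pepper', 'sound'] (min_width=21, slack=1)
Line 4: ['release', 'display', 'small'] (min_width=21, slack=1)
Line 5: ['clean', 'glass', 'slow'] (min_width=16, slack=6)
Line 6: ['matrix', 'mineral', 'in'] (min_width=17, slack=5)
Line 7: ['window', 'laser', 'emerald', 'I'] (min_width=22, slack=0)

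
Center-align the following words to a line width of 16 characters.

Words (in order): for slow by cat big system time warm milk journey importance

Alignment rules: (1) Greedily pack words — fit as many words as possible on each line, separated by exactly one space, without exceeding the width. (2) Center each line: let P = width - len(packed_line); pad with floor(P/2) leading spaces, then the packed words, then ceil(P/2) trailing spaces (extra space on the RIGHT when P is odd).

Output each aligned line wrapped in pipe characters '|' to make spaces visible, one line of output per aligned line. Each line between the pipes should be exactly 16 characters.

Line 1: ['for', 'slow', 'by', 'cat'] (min_width=15, slack=1)
Line 2: ['big', 'system', 'time'] (min_width=15, slack=1)
Line 3: ['warm', 'milk'] (min_width=9, slack=7)
Line 4: ['journey'] (min_width=7, slack=9)
Line 5: ['importance'] (min_width=10, slack=6)

Answer: |for slow by cat |
|big system time |
|   warm milk    |
|    journey     |
|   importance   |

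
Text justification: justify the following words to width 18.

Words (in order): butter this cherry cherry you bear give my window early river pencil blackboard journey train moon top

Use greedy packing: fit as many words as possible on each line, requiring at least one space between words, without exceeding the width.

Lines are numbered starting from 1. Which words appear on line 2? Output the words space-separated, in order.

Answer: cherry you bear

Derivation:
Line 1: ['butter', 'this', 'cherry'] (min_width=18, slack=0)
Line 2: ['cherry', 'you', 'bear'] (min_width=15, slack=3)
Line 3: ['give', 'my', 'window'] (min_width=14, slack=4)
Line 4: ['early', 'river', 'pencil'] (min_width=18, slack=0)
Line 5: ['blackboard', 'journey'] (min_width=18, slack=0)
Line 6: ['train', 'moon', 'top'] (min_width=14, slack=4)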